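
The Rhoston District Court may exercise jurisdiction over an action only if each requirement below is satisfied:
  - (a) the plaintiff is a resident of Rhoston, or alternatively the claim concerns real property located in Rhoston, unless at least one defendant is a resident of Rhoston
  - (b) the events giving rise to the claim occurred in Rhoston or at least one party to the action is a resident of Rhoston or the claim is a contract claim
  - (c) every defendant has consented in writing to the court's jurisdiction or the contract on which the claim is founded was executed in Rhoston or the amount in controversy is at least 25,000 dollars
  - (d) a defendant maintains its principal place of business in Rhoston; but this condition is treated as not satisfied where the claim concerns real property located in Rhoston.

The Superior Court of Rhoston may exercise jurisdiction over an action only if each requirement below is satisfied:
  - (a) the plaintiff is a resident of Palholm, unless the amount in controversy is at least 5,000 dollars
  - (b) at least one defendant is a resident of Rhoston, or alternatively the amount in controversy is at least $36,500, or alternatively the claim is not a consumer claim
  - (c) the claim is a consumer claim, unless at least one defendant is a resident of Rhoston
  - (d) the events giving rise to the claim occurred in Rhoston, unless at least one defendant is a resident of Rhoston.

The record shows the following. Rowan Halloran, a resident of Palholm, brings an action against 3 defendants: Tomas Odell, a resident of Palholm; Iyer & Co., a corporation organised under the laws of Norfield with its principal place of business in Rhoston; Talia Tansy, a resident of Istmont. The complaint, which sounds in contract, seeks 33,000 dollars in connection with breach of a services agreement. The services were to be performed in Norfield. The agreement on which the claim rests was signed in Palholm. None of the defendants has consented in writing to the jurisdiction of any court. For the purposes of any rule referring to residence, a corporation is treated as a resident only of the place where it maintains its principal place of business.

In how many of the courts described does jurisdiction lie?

2

The Rhoston District Court:
  (a) The plaintiff resides in Palholm, not Rhoston; the claim does not concern real property — none of the alternatives is met. But Iyer & Co. resides in Rhoston, and the 'unless' clause therefore excuses the requirement. Satisfied.
  (b) Iyer & Co. resides in Rhoston — that alternative is enough. Met.
  (c) The amount in controversy is $33,000, which meets the USD 25,000 floor — that alternative is enough. Satisfied.
  (d) Iyer & Co. has its principal place of business in Rhoston. The carve-out does not apply: the claim does not concern real property. Met.
  → Jurisdiction lies.
The Superior Court of Rhoston:
  (a) The plaintiff resides in Palholm. Satisfied.
  (b) Iyer & Co. resides in Rhoston, so this disjunct is met. Satisfied.
  (c) The claim is a contract claim, not a consumer claim. The proviso rescues it, though: Iyer & Co. resides in Rhoston. Satisfied.
  (d) The operative events occurred in Norfield, not Rhoston. However, Iyer & Co. resides in Rhoston, so the 'unless' proviso supplies this condition. Met.
  → Every requirement is satisfied — jurisdiction.
Courts with jurisdiction: the Rhoston District Court, the Superior Court of Rhoston — 2 in total.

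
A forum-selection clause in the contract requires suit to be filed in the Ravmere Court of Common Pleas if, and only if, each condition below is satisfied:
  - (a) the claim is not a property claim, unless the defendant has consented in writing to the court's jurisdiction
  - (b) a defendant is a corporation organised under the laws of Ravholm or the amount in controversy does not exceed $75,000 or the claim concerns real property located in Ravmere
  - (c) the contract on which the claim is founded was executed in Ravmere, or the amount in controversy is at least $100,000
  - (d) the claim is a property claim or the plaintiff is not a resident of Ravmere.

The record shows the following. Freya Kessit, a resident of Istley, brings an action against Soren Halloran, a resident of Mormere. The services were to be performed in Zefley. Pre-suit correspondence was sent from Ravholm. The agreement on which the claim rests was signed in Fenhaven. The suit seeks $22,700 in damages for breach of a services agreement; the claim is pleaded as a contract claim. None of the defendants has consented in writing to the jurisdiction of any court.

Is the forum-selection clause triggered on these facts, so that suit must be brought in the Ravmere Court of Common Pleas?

No

The Ravmere Court of Common Pleas:
  (a) The claim is a contract claim, not a property claim. Met.
  (b) The amount in controversy is $22,700, within the USD 75,000 ceiling, so one alternative holds. Condition met.
  (c) The contract was executed in Fenhaven, not Ravmere; the amount in controversy is $22,700, below the USD 100,000 floor — no alternative holds. Fails.
  (d) The plaintiff resides in Istley, which is not Ravmere, so this disjunct is met. Met.
  → Forum clause is not triggered.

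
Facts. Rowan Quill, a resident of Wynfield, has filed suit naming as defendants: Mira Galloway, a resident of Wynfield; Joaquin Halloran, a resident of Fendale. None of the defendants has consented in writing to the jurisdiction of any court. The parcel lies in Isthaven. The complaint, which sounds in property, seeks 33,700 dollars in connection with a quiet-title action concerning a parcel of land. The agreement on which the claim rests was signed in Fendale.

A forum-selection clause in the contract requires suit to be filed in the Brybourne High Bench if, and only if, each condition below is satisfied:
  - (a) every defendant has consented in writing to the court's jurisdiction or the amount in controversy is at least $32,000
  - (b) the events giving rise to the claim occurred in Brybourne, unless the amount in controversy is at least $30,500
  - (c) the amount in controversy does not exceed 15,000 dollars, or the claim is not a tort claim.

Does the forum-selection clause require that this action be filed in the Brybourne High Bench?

Yes

The Brybourne High Bench:
  (a) The amount in controversy is $33,700, which meets the USD 32,000 floor, which satisfies one of the alternatives. Met.
  (b) The operative events occurred in Isthaven, not Brybourne. However, the amount in controversy is 33,700 dollars, which meets the 30,500 dollars floor, so the 'unless' proviso supplies this condition. Satisfied.
  (c) The claim is a property claim, not a tort claim, which satisfies one of the alternatives. Condition met.
  → The clause applies.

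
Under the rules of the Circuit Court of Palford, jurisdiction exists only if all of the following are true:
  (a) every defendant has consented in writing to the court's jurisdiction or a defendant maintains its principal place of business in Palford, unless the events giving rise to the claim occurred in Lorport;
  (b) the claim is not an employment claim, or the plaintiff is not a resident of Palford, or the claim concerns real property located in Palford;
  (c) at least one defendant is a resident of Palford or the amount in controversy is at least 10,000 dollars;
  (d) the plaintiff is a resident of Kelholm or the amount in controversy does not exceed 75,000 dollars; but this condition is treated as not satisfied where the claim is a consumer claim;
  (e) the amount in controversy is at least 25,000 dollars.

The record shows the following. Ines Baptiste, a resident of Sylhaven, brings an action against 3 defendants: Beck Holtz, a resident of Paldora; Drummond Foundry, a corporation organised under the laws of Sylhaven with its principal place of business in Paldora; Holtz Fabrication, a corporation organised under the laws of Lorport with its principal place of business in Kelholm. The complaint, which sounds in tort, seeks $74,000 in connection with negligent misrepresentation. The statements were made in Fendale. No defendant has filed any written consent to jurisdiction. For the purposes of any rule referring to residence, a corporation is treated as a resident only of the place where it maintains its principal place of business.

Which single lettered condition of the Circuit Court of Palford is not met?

(a)

The Circuit Court of Palford:
  (a) No such written consent has been filed; the corporate defendant(s) have their principal place of business in Kelholm, Paldora, not Palford — none of the alternatives is met. The proviso offers no rescue either, since the operative events occurred in Fendale, not Lorport. Not met.
  (b) The claim is a tort claim, not an employment claim, so one alternative holds. Condition met.
  (c) The amount in controversy is $74,000, which meets the 10,000 dollars floor, so one alternative holds. Satisfied.
  (d) The amount in controversy is USD 74,000, within the $75,000 ceiling, which satisfies one of the alternatives. And the carve-out is inapplicable — the claim is a tort claim, not a consumer claim. Condition met.
  (e) The amount in controversy is USD 74,000, which meets the $25,000 floor. Met.
Only condition (a) fails.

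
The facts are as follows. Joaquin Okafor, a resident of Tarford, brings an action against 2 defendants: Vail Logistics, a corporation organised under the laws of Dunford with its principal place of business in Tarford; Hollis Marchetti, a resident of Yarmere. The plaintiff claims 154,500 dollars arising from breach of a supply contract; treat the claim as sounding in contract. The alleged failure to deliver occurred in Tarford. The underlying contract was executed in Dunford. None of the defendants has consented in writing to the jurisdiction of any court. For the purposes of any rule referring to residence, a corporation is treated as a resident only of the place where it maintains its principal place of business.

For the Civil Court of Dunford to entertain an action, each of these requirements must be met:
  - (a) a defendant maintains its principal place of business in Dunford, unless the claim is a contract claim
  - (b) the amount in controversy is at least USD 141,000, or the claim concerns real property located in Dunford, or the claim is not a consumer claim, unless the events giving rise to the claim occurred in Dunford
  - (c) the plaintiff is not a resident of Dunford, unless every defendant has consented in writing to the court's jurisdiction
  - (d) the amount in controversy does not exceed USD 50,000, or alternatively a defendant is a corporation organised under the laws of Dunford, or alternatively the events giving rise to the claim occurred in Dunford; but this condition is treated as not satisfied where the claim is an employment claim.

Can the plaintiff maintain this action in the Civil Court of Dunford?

Yes

The Civil Court of Dunford:
  (a) The corporate defendant(s) have their principal place of business in Tarford, not Dunford. But the claim is a contract claim, and the 'unless' clause therefore excuses the requirement. Condition met.
  (b) The amount in controversy is 154,500 dollars, which meets the $141,000 floor, so one alternative holds. Condition met.
  (c) The plaintiff resides in Tarford, which is not Dunford. Met.
  (d) Vail Logistics is organised under the laws of Dunford — that alternative is enough. And the carve-out is inapplicable — the claim is a contract claim, not an employment claim. Met.
  → The court has jurisdiction.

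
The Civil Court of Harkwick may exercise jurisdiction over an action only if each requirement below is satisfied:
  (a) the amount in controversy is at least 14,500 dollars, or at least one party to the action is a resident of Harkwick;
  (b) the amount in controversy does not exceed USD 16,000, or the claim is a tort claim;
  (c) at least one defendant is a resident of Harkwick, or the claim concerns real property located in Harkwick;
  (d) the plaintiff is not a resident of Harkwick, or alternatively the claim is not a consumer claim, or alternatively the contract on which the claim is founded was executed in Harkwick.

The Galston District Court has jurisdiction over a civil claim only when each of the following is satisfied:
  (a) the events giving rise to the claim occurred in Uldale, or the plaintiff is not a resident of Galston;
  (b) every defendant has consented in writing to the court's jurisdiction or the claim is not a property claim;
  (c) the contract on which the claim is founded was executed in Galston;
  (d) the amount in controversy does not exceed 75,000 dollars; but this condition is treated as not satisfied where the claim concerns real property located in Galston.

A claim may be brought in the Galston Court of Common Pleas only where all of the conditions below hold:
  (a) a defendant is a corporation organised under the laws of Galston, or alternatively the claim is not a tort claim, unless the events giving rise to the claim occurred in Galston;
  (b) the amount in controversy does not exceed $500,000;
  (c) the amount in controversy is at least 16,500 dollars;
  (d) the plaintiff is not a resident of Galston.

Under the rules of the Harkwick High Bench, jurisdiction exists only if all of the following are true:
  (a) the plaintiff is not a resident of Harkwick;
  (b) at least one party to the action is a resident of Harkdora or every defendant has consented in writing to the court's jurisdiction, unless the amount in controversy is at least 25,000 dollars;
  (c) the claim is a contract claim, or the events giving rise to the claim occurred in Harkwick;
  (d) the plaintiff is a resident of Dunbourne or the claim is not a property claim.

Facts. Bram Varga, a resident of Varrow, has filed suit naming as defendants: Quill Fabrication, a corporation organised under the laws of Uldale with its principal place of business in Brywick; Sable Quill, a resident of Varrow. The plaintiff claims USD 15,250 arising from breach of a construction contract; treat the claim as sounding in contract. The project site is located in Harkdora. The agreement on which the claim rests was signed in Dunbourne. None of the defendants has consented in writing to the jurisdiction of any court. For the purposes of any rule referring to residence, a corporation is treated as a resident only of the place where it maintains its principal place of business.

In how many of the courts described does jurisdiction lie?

The Civil Court of Harkwick:
  (a) The amount in controversy is USD 15,250, which meets the USD 14,500 floor, so one alternative holds. Satisfied.
  (b) The amount in controversy is 15,250 dollars, within the 16,000 dollars ceiling — that alternative is enough. Condition met.
  (c) No defendant resides in Harkwick (they reside in Brywick, Varrow); the claim does not concern real property — no alternative holds. Fails.
  (d) The plaintiff resides in Varrow, which is not Harkwick — that alternative is enough. Met.
  → Not every requirement is met — no jurisdiction.
The Galston District Court:
  (a) The plaintiff resides in Varrow, which is not Galston — that alternative is enough. Met.
  (b) The claim is a contract claim, not a property claim, so one alternative holds. Satisfied.
  (c) The contract was executed in Dunbourne, not Galston. Not satisfied.
  (d) The amount in controversy is USD 15,250, within the $75,000 ceiling. The exception is not triggered, since the claim does not concern real property. Condition met.
  → The court lacks jurisdiction.
The Galston Court of Common Pleas:
  (a) The claim is a contract claim, not a tort claim — that alternative is enough. Condition met.
  (b) The amount in controversy is USD 15,250, within the $500,000 ceiling. Met.
  (c) The amount in controversy is USD 15,250, below the 16,500 dollars floor. Not met.
  (d) The plaintiff resides in Varrow, which is not Galston. Met.
  → Not every requirement is met — no jurisdiction.
The Harkwick High Bench:
  (a) The plaintiff resides in Varrow, which is not Harkwick. Met.
  (b) No party resides in Harkdora; no such written consent has been filed — every alternative fails. Nor does the 'unless' clause help: the amount in controversy is USD 15,250, below the $25,000 floor. Fails.
  (c) The claim is a contract claim, which satisfies one of the alternatives. Condition met.
  (d) The claim is a contract claim, not a property claim, so this disjunct is met. Met.
  → Not every requirement is met — no jurisdiction.
No court satisfies all of its conditions.

0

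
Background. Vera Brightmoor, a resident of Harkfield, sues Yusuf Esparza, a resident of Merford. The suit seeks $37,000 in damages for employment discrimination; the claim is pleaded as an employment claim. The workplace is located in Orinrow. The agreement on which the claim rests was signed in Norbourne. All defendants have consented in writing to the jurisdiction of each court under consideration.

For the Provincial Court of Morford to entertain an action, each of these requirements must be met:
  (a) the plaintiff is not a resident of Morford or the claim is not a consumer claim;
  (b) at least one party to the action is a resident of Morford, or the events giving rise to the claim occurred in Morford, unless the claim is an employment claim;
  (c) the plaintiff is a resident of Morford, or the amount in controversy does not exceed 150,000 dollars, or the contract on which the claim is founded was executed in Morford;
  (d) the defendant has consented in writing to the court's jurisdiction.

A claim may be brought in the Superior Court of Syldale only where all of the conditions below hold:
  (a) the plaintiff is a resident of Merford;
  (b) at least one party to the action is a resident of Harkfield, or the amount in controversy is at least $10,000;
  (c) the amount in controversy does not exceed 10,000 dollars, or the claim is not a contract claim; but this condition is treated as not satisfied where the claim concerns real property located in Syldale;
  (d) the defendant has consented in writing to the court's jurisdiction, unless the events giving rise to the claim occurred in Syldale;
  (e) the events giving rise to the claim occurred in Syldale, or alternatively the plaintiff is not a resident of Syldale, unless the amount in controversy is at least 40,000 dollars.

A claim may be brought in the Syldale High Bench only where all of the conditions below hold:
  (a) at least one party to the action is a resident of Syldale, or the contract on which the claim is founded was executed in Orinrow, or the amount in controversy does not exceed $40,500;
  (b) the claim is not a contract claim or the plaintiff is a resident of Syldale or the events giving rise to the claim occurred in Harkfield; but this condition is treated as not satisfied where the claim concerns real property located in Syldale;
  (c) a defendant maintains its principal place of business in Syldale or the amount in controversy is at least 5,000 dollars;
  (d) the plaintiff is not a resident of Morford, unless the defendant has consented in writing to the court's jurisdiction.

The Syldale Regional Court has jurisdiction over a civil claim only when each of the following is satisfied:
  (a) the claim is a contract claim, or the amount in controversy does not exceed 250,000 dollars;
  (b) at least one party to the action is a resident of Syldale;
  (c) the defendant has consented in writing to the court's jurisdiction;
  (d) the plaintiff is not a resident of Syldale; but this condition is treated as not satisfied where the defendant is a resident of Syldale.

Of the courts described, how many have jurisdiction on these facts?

2

The Provincial Court of Morford:
  (a) The plaintiff resides in Harkfield, which is not Morford, so this disjunct is met. Satisfied.
  (b) No party resides in Morford; the operative events occurred in Orinrow, not Morford — no alternative holds. The proviso rescues it, though: the claim is an employment claim. Met.
  (c) The amount in controversy is 37,000 dollars, within the USD 150,000 ceiling — that alternative is enough. Condition met.
  (d) Every defendant has filed written consent. Satisfied.
  → All conditions met; jurisdiction exists.
The Superior Court of Syldale:
  (a) The plaintiff resides in Harkfield, not Merford. Not met.
  (b) Vera Brightmoor resides in Harkfield, which satisfies one of the alternatives. Met.
  (c) The claim is an employment claim, not a contract claim, so this disjunct is met. And the carve-out is inapplicable — the claim does not concern real property. Condition met.
  (d) Every defendant has filed written consent. Satisfied.
  (e) The plaintiff resides in Harkfield, which is not Syldale, so this disjunct is met. Satisfied.
  → Not every requirement is met — no jurisdiction.
The Syldale High Bench:
  (a) The amount in controversy is $37,000, within the USD 40,500 ceiling, so this disjunct is met. Met.
  (b) The claim is an employment claim, not a contract claim, so one alternative holds. The exception is not triggered, since the claim does not concern real property. Satisfied.
  (c) The amount in controversy is $37,000, which meets the $5,000 floor, which satisfies one of the alternatives. Satisfied.
  (d) The plaintiff resides in Harkfield, which is not Morford. Condition met.
  → Every requirement is satisfied — jurisdiction.
The Syldale Regional Court:
  (a) The amount in controversy is $37,000, within the 250,000 dollars ceiling, so one alternative holds. Satisfied.
  (b) No party resides in Syldale. Fails.
  (c) Every defendant has filed written consent. Condition met.
  (d) The plaintiff resides in Harkfield, which is not Syldale. The carve-out does not apply: the defendant resides in Merford, not Syldale. Satisfied.
  → At least one condition fails; no jurisdiction.
Courts with jurisdiction: the Provincial Court of Morford, the Syldale High Bench — 2 in total.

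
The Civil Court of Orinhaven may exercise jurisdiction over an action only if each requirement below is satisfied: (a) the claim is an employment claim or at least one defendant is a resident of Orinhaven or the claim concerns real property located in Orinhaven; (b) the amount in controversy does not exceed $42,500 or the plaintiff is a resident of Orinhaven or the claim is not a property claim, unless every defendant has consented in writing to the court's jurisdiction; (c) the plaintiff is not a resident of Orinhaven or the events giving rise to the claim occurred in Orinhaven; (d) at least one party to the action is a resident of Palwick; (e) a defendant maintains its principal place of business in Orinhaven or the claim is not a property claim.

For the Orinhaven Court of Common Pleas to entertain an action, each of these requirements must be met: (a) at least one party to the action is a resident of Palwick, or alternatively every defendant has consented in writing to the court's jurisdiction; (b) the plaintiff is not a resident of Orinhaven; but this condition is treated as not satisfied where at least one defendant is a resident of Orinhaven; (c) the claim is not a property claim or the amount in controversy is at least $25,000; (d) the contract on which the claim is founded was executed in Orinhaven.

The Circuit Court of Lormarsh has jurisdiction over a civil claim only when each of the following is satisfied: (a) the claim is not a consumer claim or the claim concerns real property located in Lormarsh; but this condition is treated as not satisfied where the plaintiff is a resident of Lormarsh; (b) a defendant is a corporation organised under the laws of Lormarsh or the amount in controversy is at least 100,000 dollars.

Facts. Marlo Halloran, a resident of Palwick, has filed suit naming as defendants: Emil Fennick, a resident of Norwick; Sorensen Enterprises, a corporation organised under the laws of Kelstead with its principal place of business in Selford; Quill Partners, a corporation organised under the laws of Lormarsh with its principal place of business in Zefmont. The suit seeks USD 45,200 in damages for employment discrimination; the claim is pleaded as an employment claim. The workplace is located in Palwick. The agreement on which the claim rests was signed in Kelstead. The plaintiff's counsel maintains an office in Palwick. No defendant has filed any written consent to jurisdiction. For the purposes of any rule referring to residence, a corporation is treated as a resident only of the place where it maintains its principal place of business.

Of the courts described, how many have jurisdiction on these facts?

2

The Civil Court of Orinhaven:
  (a) The claim is an employment claim, so one alternative holds. Condition met.
  (b) The claim is an employment claim, not a property claim, so one alternative holds. Met.
  (c) The plaintiff resides in Palwick, which is not Orinhaven — that alternative is enough. Satisfied.
  (d) Marlo Halloran resides in Palwick. Satisfied.
  (e) The claim is an employment claim, not a property claim, which satisfies one of the alternatives. Satisfied.
  → Jurisdiction lies.
The Orinhaven Court of Common Pleas:
  (a) Marlo Halloran resides in Palwick, which satisfies one of the alternatives. Condition met.
  (b) The plaintiff resides in Palwick, which is not Orinhaven. The carve-out does not apply: no defendant resides in Orinhaven (they reside in Norwick, Selford, Zefmont). Satisfied.
  (c) The claim is an employment claim, not a property claim — that alternative is enough. Satisfied.
  (d) The contract was executed in Kelstead, not Orinhaven. Not satisfied.
  → No jurisdiction.
The Circuit Court of Lormarsh:
  (a) The claim is an employment claim, not a consumer claim — that alternative is enough. The exception is not triggered, since the plaintiff resides in Palwick, not Lormarsh. Satisfied.
  (b) Quill Partners is organised under the laws of Lormarsh, so one alternative holds. Condition met.
  → Every requirement is satisfied — jurisdiction.
Courts with jurisdiction: the Civil Court of Orinhaven, the Circuit Court of Lormarsh — 2 in total.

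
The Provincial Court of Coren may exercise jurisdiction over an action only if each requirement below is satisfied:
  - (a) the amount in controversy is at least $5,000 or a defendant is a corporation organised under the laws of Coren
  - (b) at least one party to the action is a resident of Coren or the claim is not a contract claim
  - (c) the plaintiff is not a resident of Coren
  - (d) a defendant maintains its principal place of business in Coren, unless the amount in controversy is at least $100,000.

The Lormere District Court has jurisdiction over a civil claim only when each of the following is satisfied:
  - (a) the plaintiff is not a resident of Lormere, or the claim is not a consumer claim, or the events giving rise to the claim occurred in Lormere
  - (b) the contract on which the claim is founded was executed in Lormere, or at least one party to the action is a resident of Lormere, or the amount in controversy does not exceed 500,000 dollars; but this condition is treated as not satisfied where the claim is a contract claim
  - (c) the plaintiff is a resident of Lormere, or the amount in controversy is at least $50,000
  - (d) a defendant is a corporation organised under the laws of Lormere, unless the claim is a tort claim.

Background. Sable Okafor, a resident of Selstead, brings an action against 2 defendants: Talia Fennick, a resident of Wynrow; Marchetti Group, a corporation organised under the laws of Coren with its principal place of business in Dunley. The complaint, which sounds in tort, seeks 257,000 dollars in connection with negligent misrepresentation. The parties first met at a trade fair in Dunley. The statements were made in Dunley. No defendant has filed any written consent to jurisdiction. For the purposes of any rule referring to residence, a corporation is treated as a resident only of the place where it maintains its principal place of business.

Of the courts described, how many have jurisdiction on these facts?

2

The Provincial Court of Coren:
  (a) The amount in controversy is USD 257,000, which meets the 5,000 dollars floor, so this disjunct is met. Condition met.
  (b) The claim is a tort claim, not a contract claim, so one alternative holds. Satisfied.
  (c) The plaintiff resides in Selstead, which is not Coren. Met.
  (d) The corporate defendant(s) have their principal place of business in Dunley, not Coren. However, the amount in controversy is 257,000 dollars, which meets the 100,000 dollars floor, so the 'unless' proviso supplies this condition. Met.
  → Jurisdiction lies.
The Lormere District Court:
  (a) The plaintiff resides in Selstead, which is not Lormere, which satisfies one of the alternatives. Satisfied.
  (b) The amount in controversy is $257,000, within the 500,000 dollars ceiling — that alternative is enough. The carve-out does not apply: the claim is a tort claim, not a contract claim. Satisfied.
  (c) The amount in controversy is USD 257,000, which meets the 50,000 dollars floor, so one alternative holds. Condition met.
  (d) The corporate defendant(s) are organised in Coren, not Lormere. However, the claim is a tort claim, so the 'unless' proviso supplies this condition. Condition met.
  → Jurisdiction lies.
Courts with jurisdiction: the Provincial Court of Coren, the Lormere District Court — 2 in total.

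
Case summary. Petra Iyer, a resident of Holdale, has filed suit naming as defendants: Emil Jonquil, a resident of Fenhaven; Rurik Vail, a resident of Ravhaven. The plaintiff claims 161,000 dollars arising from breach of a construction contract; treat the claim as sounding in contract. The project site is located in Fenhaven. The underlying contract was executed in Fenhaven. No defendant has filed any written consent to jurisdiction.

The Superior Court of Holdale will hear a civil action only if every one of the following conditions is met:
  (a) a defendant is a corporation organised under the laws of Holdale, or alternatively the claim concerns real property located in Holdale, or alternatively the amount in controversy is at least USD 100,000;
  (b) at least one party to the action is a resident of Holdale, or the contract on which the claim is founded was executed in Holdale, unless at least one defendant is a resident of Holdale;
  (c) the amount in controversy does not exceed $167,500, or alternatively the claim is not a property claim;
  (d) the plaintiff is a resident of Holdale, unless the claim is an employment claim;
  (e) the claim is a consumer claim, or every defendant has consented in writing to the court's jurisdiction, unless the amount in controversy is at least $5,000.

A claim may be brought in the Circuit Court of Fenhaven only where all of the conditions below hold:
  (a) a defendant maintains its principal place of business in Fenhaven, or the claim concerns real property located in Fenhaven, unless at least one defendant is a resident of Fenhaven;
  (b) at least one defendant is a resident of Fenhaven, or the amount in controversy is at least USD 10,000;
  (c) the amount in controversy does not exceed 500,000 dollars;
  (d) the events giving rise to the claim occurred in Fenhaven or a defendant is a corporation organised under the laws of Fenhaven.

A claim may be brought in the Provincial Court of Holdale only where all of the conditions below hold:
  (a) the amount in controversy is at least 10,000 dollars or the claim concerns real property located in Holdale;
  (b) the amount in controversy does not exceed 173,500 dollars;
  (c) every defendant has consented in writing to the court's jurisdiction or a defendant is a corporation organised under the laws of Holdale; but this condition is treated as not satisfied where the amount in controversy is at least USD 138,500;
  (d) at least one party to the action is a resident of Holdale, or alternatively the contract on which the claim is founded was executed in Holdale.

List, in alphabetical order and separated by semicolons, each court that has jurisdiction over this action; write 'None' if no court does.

The Superior Court of Holdale:
  (a) The amount in controversy is USD 161,000, which meets the 100,000 dollars floor — that alternative is enough. Met.
  (b) Petra Iyer resides in Holdale — that alternative is enough. Met.
  (c) The amount in controversy is 161,000 dollars, within the 167,500 dollars ceiling, which satisfies one of the alternatives. Condition met.
  (d) The plaintiff resides in Holdale. Condition met.
  (e) The claim is a contract claim, not a consumer claim; no such written consent has been filed — no alternative holds. But the amount in controversy is USD 161,000, which meets the USD 5,000 floor, and the 'unless' clause therefore excuses the requirement. Condition met.
  → All conditions met; jurisdiction exists.
The Circuit Court of Fenhaven:
  (a) No defendant is a corporation; the claim does not concern real property — no alternative holds. But Emil Jonquil resides in Fenhaven, and the 'unless' clause therefore excuses the requirement. Condition met.
  (b) Emil Jonquil resides in Fenhaven, which satisfies one of the alternatives. Met.
  (c) The amount in controversy is $161,000, within the 500,000 dollars ceiling. Met.
  (d) The operative events occurred in Fenhaven, so one alternative holds. Condition met.
  → Jurisdiction lies.
The Provincial Court of Holdale:
  (a) The amount in controversy is $161,000, which meets the USD 10,000 floor — that alternative is enough. Met.
  (b) The amount in controversy is $161,000, within the $173,500 ceiling. Met.
  (c) No such written consent has been filed; no defendant is a corporation — no alternative holds. Condition not met.
  (d) Petra Iyer resides in Holdale, which satisfies one of the alternatives. Condition met.
  → No jurisdiction.

the Circuit Court of Fenhaven; the Superior Court of Holdale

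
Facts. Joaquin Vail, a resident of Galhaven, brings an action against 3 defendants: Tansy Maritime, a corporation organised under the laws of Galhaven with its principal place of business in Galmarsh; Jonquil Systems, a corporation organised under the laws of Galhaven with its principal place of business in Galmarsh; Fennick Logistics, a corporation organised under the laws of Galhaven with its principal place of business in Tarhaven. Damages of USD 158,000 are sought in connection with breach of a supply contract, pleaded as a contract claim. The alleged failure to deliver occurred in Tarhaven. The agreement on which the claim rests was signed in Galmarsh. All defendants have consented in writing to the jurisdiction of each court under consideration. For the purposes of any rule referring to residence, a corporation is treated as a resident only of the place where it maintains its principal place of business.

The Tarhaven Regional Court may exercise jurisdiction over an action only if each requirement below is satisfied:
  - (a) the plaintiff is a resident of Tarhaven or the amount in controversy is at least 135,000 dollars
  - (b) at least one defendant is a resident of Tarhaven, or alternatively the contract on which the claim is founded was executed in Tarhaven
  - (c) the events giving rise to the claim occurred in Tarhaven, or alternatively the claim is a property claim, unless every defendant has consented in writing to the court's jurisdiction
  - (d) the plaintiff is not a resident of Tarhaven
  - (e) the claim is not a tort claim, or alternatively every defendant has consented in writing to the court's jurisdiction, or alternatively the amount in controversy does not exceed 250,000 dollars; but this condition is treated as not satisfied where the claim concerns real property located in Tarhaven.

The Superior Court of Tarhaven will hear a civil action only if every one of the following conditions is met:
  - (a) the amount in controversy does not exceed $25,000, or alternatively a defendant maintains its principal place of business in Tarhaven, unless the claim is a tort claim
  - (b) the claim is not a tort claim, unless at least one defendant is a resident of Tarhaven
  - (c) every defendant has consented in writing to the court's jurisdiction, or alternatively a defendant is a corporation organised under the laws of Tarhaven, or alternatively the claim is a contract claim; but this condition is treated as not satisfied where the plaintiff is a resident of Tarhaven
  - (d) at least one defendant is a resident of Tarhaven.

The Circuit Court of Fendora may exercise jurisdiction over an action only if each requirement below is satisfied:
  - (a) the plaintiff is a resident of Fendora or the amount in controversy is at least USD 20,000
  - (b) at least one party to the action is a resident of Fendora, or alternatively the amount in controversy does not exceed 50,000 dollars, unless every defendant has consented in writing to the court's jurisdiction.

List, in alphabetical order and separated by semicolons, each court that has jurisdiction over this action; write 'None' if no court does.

the Circuit Court of Fendora; the Superior Court of Tarhaven; the Tarhaven Regional Court

The Tarhaven Regional Court:
  (a) The amount in controversy is $158,000, which meets the USD 135,000 floor, which satisfies one of the alternatives. Satisfied.
  (b) Fennick Logistics resides in Tarhaven, so one alternative holds. Satisfied.
  (c) The operative events occurred in Tarhaven, so one alternative holds. Satisfied.
  (d) The plaintiff resides in Galhaven, which is not Tarhaven. Satisfied.
  (e) The claim is a contract claim, not a tort claim — that alternative is enough. The carve-out does not apply: the claim does not concern real property. Condition met.
  → Jurisdiction lies.
The Superior Court of Tarhaven:
  (a) Fennick Logistics has its principal place of business in Tarhaven, so one alternative holds. Met.
  (b) The claim is a contract claim, not a tort claim. Satisfied.
  (c) Every defendant has filed written consent, which satisfies one of the alternatives. And the carve-out is inapplicable — the plaintiff resides in Galhaven, not Tarhaven. Satisfied.
  (d) Fennick Logistics resides in Tarhaven. Satisfied.
  → Jurisdiction lies.
The Circuit Court of Fendora:
  (a) The amount in controversy is USD 158,000, which meets the USD 20,000 floor — that alternative is enough. Satisfied.
  (b) No party resides in Fendora; the amount in controversy is 158,000 dollars, above the $50,000 ceiling — none of the alternatives is met. However, every defendant has filed written consent, so the 'unless' proviso supplies this condition. Satisfied.
  → The court has jurisdiction.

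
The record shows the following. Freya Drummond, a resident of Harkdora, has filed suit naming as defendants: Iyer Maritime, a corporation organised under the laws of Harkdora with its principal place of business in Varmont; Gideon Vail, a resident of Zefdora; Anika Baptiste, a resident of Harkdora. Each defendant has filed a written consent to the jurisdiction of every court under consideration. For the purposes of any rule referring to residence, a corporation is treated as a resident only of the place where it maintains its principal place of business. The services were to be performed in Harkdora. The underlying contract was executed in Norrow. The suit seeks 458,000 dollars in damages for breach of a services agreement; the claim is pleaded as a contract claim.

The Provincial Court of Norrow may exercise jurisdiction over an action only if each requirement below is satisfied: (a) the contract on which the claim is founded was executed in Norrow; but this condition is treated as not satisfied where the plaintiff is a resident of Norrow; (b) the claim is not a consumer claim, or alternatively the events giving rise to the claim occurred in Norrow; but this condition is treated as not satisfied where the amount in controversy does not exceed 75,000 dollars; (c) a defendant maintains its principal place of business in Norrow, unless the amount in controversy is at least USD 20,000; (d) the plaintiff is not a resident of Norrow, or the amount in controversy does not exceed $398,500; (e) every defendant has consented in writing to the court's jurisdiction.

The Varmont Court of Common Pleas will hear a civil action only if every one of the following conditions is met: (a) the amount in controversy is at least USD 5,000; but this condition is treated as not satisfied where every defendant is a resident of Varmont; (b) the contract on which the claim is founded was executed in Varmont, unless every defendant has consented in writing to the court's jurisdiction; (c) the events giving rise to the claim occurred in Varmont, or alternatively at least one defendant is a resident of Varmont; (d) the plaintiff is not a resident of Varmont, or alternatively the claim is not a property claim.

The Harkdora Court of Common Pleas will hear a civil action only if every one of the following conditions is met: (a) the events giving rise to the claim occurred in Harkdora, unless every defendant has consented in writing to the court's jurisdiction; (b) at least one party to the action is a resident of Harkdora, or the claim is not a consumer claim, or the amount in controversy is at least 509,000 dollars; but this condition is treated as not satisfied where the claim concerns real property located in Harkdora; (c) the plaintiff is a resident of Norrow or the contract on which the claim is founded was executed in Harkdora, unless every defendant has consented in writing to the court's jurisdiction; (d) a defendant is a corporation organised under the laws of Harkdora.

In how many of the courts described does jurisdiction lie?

3

The Provincial Court of Norrow:
  (a) The contract was executed in Norrow. And the carve-out is inapplicable — the plaintiff resides in Harkdora, not Norrow. Met.
  (b) The claim is a contract claim, not a consumer claim, so one alternative holds. And the carve-out is inapplicable — the amount in controversy is USD 458,000, above the USD 75,000 ceiling. Met.
  (c) The corporate defendant(s) have their principal place of business in Varmont, not Norrow. However, the amount in controversy is 458,000 dollars, which meets the 20,000 dollars floor, so the 'unless' proviso supplies this condition. Condition met.
  (d) The plaintiff resides in Harkdora, which is not Norrow, which satisfies one of the alternatives. Condition met.
  (e) Every defendant has filed written consent. Met.
  → All conditions met; jurisdiction exists.
The Varmont Court of Common Pleas:
  (a) The amount in controversy is 458,000 dollars, which meets the $5,000 floor. The carve-out does not apply: the defendants reside as follows — Iyer Maritime in Varmont, Gideon Vail in Zefdora, Anika Baptiste in Harkdora — not all in Varmont. Met.
  (b) The contract was executed in Norrow, not Varmont. However, every defendant has filed written consent, so the 'unless' proviso supplies this condition. Met.
  (c) Iyer Maritime resides in Varmont, which satisfies one of the alternatives. Satisfied.
  (d) The plaintiff resides in Harkdora, which is not Varmont, so this disjunct is met. Condition met.
  → Jurisdiction lies.
The Harkdora Court of Common Pleas:
  (a) The operative events occurred in Harkdora. Satisfied.
  (b) Freya Drummond resides in Harkdora, so one alternative holds. The carve-out does not apply: the claim does not concern real property. Met.
  (c) The plaintiff resides in Harkdora, not Norrow; the contract was executed in Norrow, not Harkdora — every alternative fails. However, every defendant has filed written consent, so the 'unless' proviso supplies this condition. Condition met.
  (d) Iyer Maritime is organised under the laws of Harkdora. Met.
  → Jurisdiction lies.
Courts with jurisdiction: the Provincial Court of Norrow, the Varmont Court of Common Pleas, the Harkdora Court of Common Pleas — 3 in total.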